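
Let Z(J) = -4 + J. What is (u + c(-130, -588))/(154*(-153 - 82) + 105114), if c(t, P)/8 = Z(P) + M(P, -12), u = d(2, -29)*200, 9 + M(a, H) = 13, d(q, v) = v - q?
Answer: -2726/17231 ≈ -0.15820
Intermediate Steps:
M(a, H) = 4 (M(a, H) = -9 + 13 = 4)
u = -6200 (u = (-29 - 1*2)*200 = (-29 - 2)*200 = -31*200 = -6200)
c(t, P) = 8*P (c(t, P) = 8*((-4 + P) + 4) = 8*P)
(u + c(-130, -588))/(154*(-153 - 82) + 105114) = (-6200 + 8*(-588))/(154*(-153 - 82) + 105114) = (-6200 - 4704)/(154*(-235) + 105114) = -10904/(-36190 + 105114) = -10904/68924 = -10904*1/68924 = -2726/17231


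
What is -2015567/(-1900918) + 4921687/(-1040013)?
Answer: -7259507526295/1976979431934 ≈ -3.6720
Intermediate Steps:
-2015567/(-1900918) + 4921687/(-1040013) = -2015567*(-1/1900918) + 4921687*(-1/1040013) = 2015567/1900918 - 4921687/1040013 = -7259507526295/1976979431934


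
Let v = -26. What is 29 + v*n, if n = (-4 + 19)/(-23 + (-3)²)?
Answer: 398/7 ≈ 56.857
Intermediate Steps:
n = -15/14 (n = 15/(-23 + 9) = 15/(-14) = 15*(-1/14) = -15/14 ≈ -1.0714)
29 + v*n = 29 - 26*(-15/14) = 29 + 195/7 = 398/7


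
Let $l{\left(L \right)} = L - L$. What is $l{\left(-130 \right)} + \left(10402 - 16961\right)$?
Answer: $-6559$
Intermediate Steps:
$l{\left(L \right)} = 0$
$l{\left(-130 \right)} + \left(10402 - 16961\right) = 0 + \left(10402 - 16961\right) = 0 - 6559 = -6559$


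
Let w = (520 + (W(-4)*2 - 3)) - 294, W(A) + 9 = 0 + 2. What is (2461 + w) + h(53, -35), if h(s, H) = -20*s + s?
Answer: 1663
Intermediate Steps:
h(s, H) = -19*s
W(A) = -7 (W(A) = -9 + (0 + 2) = -9 + 2 = -7)
w = 209 (w = (520 + (-7*2 - 3)) - 294 = (520 + (-14 - 3)) - 294 = (520 - 17) - 294 = 503 - 294 = 209)
(2461 + w) + h(53, -35) = (2461 + 209) - 19*53 = 2670 - 1007 = 1663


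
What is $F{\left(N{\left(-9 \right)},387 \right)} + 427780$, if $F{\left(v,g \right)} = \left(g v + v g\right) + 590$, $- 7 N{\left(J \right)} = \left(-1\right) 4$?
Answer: $\frac{3001686}{7} \approx 4.2881 \cdot 10^{5}$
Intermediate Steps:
$N{\left(J \right)} = \frac{4}{7}$ ($N{\left(J \right)} = - \frac{\left(-1\right) 4}{7} = \left(- \frac{1}{7}\right) \left(-4\right) = \frac{4}{7}$)
$F{\left(v,g \right)} = 590 + 2 g v$ ($F{\left(v,g \right)} = \left(g v + g v\right) + 590 = 2 g v + 590 = 590 + 2 g v$)
$F{\left(N{\left(-9 \right)},387 \right)} + 427780 = \left(590 + 2 \cdot 387 \cdot \frac{4}{7}\right) + 427780 = \left(590 + \frac{3096}{7}\right) + 427780 = \frac{7226}{7} + 427780 = \frac{3001686}{7}$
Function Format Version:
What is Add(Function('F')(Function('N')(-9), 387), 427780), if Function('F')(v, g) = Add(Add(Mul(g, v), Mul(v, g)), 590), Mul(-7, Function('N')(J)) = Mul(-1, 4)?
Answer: Rational(3001686, 7) ≈ 4.2881e+5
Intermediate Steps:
Function('N')(J) = Rational(4, 7) (Function('N')(J) = Mul(Rational(-1, 7), Mul(-1, 4)) = Mul(Rational(-1, 7), -4) = Rational(4, 7))
Function('F')(v, g) = Add(590, Mul(2, g, v)) (Function('F')(v, g) = Add(Add(Mul(g, v), Mul(g, v)), 590) = Add(Mul(2, g, v), 590) = Add(590, Mul(2, g, v)))
Add(Function('F')(Function('N')(-9), 387), 427780) = Add(Add(590, Mul(2, 387, Rational(4, 7))), 427780) = Add(Add(590, Rational(3096, 7)), 427780) = Add(Rational(7226, 7), 427780) = Rational(3001686, 7)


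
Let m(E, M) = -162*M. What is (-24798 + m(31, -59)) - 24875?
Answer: -40115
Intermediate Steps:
(-24798 + m(31, -59)) - 24875 = (-24798 - 162*(-59)) - 24875 = (-24798 + 9558) - 24875 = -15240 - 24875 = -40115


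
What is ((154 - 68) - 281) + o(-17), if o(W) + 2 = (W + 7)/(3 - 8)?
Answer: -195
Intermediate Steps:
o(W) = -17/5 - W/5 (o(W) = -2 + (W + 7)/(3 - 8) = -2 + (7 + W)/(-5) = -2 + (7 + W)*(-⅕) = -2 + (-7/5 - W/5) = -17/5 - W/5)
((154 - 68) - 281) + o(-17) = ((154 - 68) - 281) + (-17/5 - ⅕*(-17)) = (86 - 281) + (-17/5 + 17/5) = -195 + 0 = -195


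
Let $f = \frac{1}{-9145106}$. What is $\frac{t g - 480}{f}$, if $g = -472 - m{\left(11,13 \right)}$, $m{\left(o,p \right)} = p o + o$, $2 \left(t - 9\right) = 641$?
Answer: $1890723230182$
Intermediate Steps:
$t = \frac{659}{2}$ ($t = 9 + \frac{1}{2} \cdot 641 = 9 + \frac{641}{2} = \frac{659}{2} \approx 329.5$)
$m{\left(o,p \right)} = o + o p$ ($m{\left(o,p \right)} = o p + o = o + o p$)
$f = - \frac{1}{9145106} \approx -1.0935 \cdot 10^{-7}$
$g = -626$ ($g = -472 - 11 \left(1 + 13\right) = -472 - 11 \cdot 14 = -472 - 154 = -626$)
$\frac{t g - 480}{f} = \frac{\frac{659}{2} \left(-626\right) - 480}{- \frac{1}{9145106}} = \left(-206267 - 480\right) \left(-9145106\right) = \left(-206747\right) \left(-9145106\right) = 1890723230182$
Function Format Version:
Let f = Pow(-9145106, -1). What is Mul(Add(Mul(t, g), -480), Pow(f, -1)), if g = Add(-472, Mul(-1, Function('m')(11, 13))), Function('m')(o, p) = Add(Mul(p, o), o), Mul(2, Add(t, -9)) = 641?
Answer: 1890723230182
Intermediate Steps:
t = Rational(659, 2) (t = Add(9, Mul(Rational(1, 2), 641)) = Add(9, Rational(641, 2)) = Rational(659, 2) ≈ 329.50)
Function('m')(o, p) = Add(o, Mul(o, p)) (Function('m')(o, p) = Add(Mul(o, p), o) = Add(o, Mul(o, p)))
f = Rational(-1, 9145106) ≈ -1.0935e-7
g = -626 (g = Add(-472, Mul(-1, Mul(11, Add(1, 13)))) = Add(-472, Mul(-1, Mul(11, 14))) = Add(-472, Mul(-1, 154)) = Add(-472, -154) = -626)
Mul(Add(Mul(t, g), -480), Pow(f, -1)) = Mul(Add(Mul(Rational(659, 2), -626), -480), Pow(Rational(-1, 9145106), -1)) = Mul(Add(-206267, -480), -9145106) = Mul(-206747, -9145106) = 1890723230182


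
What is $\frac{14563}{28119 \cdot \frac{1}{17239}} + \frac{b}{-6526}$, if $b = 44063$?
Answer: $\frac{125932573345}{14115738} \approx 8921.4$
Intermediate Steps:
$\frac{14563}{28119 \cdot \frac{1}{17239}} + \frac{b}{-6526} = \frac{14563}{28119 \cdot \frac{1}{17239}} + \frac{44063}{-6526} = \frac{14563}{28119 \cdot \frac{1}{17239}} + 44063 \left(- \frac{1}{6526}\right) = \frac{14563}{\frac{28119}{17239}} - \frac{44063}{6526} = 14563 \cdot \frac{17239}{28119} - \frac{44063}{6526} = \frac{251051557}{28119} - \frac{44063}{6526} = \frac{125932573345}{14115738}$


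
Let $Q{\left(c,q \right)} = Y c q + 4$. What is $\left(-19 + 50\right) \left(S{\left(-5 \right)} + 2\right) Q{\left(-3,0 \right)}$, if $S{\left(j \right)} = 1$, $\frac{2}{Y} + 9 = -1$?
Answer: $372$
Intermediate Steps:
$Y = - \frac{1}{5}$ ($Y = \frac{2}{-9 - 1} = \frac{2}{-10} = 2 \left(- \frac{1}{10}\right) = - \frac{1}{5} \approx -0.2$)
$Q{\left(c,q \right)} = 4 - \frac{c q}{5}$ ($Q{\left(c,q \right)} = - \frac{c}{5} q + 4 = - \frac{c q}{5} + 4 = 4 - \frac{c q}{5}$)
$\left(-19 + 50\right) \left(S{\left(-5 \right)} + 2\right) Q{\left(-3,0 \right)} = \left(-19 + 50\right) \left(1 + 2\right) \left(4 - \left(- \frac{3}{5}\right) 0\right) = 31 \cdot 3 \left(4 + 0\right) = 31 \cdot 3 \cdot 4 = 31 \cdot 12 = 372$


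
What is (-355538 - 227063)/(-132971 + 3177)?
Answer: 582601/129794 ≈ 4.4887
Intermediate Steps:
(-355538 - 227063)/(-132971 + 3177) = -582601/(-129794) = -582601*(-1/129794) = 582601/129794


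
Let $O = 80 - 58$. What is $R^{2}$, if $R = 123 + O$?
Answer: $21025$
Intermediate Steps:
$O = 22$ ($O = 80 - 58 = 22$)
$R = 145$ ($R = 123 + 22 = 145$)
$R^{2} = 145^{2} = 21025$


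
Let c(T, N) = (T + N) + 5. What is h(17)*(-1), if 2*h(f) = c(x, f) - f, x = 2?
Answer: -7/2 ≈ -3.5000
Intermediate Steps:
c(T, N) = 5 + N + T (c(T, N) = (N + T) + 5 = 5 + N + T)
h(f) = 7/2 (h(f) = ((5 + f + 2) - f)/2 = ((7 + f) - f)/2 = (1/2)*7 = 7/2)
h(17)*(-1) = (7/2)*(-1) = -7/2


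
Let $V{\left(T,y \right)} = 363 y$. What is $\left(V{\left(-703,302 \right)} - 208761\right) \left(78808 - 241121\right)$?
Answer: $16090899255$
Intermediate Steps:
$\left(V{\left(-703,302 \right)} - 208761\right) \left(78808 - 241121\right) = \left(363 \cdot 302 - 208761\right) \left(78808 - 241121\right) = \left(109626 - 208761\right) \left(78808 - 241121\right) = \left(-99135\right) \left(-162313\right) = 16090899255$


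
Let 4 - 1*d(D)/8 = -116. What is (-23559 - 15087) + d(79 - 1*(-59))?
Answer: -37686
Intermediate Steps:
d(D) = 960 (d(D) = 32 - 8*(-116) = 32 + 928 = 960)
(-23559 - 15087) + d(79 - 1*(-59)) = (-23559 - 15087) + 960 = -38646 + 960 = -37686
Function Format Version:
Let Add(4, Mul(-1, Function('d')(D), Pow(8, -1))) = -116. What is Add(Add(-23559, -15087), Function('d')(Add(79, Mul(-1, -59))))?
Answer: -37686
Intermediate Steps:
Function('d')(D) = 960 (Function('d')(D) = Add(32, Mul(-8, -116)) = Add(32, 928) = 960)
Add(Add(-23559, -15087), Function('d')(Add(79, Mul(-1, -59)))) = Add(Add(-23559, -15087), 960) = Add(-38646, 960) = -37686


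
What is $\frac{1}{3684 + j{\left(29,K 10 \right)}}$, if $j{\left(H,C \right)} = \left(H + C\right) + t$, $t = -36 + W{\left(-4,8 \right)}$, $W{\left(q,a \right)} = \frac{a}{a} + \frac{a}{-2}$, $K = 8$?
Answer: $\frac{1}{3754} \approx 0.00026638$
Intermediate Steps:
$W{\left(q,a \right)} = 1 - \frac{a}{2}$ ($W{\left(q,a \right)} = 1 + a \left(- \frac{1}{2}\right) = 1 - \frac{a}{2}$)
$t = -39$ ($t = -36 + \left(1 - 4\right) = -36 - 3 = -39$)
$j{\left(H,C \right)} = -39 + C + H$ ($j{\left(H,C \right)} = \left(H + C\right) - 39 = \left(C + H\right) - 39 = -39 + C + H$)
$\frac{1}{3684 + j{\left(29,K 10 \right)}} = \frac{1}{3684 + \left(-39 + 8 \cdot 10 + 29\right)} = \frac{1}{3684 + \left(-39 + 80 + 29\right)} = \frac{1}{3684 + 70} = \frac{1}{3754}$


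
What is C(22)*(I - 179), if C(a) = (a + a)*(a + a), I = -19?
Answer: -383328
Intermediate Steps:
C(a) = 4*a**2 (C(a) = (2*a)*(2*a) = 4*a**2)
C(22)*(I - 179) = (4*22**2)*(-19 - 179) = (4*484)*(-198) = 1936*(-198) = -383328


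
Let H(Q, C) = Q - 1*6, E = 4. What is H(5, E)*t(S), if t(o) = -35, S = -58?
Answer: 35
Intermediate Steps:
H(Q, C) = -6 + Q (H(Q, C) = Q - 6 = -6 + Q)
H(5, E)*t(S) = (-6 + 5)*(-35) = -1*(-35) = 35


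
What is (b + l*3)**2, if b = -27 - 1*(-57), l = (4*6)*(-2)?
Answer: 12996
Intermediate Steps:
l = -48 (l = 24*(-2) = -48)
b = 30 (b = -27 + 57 = 30)
(b + l*3)**2 = (30 - 48*3)**2 = (30 - 144)**2 = (-114)**2 = 12996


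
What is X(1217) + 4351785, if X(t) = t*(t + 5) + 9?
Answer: 5838968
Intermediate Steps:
X(t) = 9 + t*(5 + t) (X(t) = t*(5 + t) + 9 = 9 + t*(5 + t))
X(1217) + 4351785 = (9 + 1217² + 5*1217) + 4351785 = (9 + 1481089 + 6085) + 4351785 = 1487183 + 4351785 = 5838968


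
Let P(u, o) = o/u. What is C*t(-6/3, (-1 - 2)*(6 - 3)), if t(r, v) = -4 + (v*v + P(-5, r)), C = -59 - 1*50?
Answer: -42183/5 ≈ -8436.6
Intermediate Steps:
C = -109 (C = -59 - 50 = -109)
t(r, v) = -4 + v² - r/5 (t(r, v) = -4 + (v*v + r/(-5)) = -4 + (v² + r*(-⅕)) = -4 + (v² - r/5) = -4 + v² - r/5)
C*t(-6/3, (-1 - 2)*(6 - 3)) = -109*(-4 + ((-1 - 2)*(6 - 3))² - (-6)/(5*3)) = -109*(-4 + (-3*3)² - (-6)/(5*3)) = -109*(-4 + (-9)² - ⅕*(-2)) = -109*(-4 + 81 + ⅖) = -109*387/5 = -42183/5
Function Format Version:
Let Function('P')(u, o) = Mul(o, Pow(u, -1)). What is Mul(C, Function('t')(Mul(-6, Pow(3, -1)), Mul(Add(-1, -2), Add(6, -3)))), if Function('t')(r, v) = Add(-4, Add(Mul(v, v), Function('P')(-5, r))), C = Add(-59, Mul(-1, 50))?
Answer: Rational(-42183, 5) ≈ -8436.6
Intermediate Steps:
C = -109 (C = Add(-59, -50) = -109)
Function('t')(r, v) = Add(-4, Pow(v, 2), Mul(Rational(-1, 5), r)) (Function('t')(r, v) = Add(-4, Add(Mul(v, v), Mul(r, Pow(-5, -1)))) = Add(-4, Add(Pow(v, 2), Mul(r, Rational(-1, 5)))) = Add(-4, Add(Pow(v, 2), Mul(Rational(-1, 5), r))) = Add(-4, Pow(v, 2), Mul(Rational(-1, 5), r)))
Mul(C, Function('t')(Mul(-6, Pow(3, -1)), Mul(Add(-1, -2), Add(6, -3)))) = Mul(-109, Add(-4, Pow(Mul(Add(-1, -2), Add(6, -3)), 2), Mul(Rational(-1, 5), Mul(-6, Pow(3, -1))))) = Mul(-109, Add(-4, Pow(Mul(-3, 3), 2), Mul(Rational(-1, 5), Mul(-6, Rational(1, 3))))) = Mul(-109, Add(-4, Pow(-9, 2), Mul(Rational(-1, 5), -2))) = Mul(-109, Add(-4, 81, Rational(2, 5))) = Mul(-109, Rational(387, 5)) = Rational(-42183, 5)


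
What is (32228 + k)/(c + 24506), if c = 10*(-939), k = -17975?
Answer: 14253/15116 ≈ 0.94291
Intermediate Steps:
c = -9390
(32228 + k)/(c + 24506) = (32228 - 17975)/(-9390 + 24506) = 14253/15116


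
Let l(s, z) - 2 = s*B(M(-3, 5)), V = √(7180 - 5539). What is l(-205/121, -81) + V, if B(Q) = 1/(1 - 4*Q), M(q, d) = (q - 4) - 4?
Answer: 2137/1089 + √1641 ≈ 42.472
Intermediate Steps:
V = √1641 ≈ 40.509
M(q, d) = -8 + q (M(q, d) = (-4 + q) - 4 = -8 + q)
l(s, z) = 2 + s/45 (l(s, z) = 2 + s*(-1/(-1 + 4*(-8 - 3))) = 2 + s*(-1/(-1 + 4*(-11))) = 2 + s*(-1/(-1 - 44)) = 2 + s*(-1/(-45)) = 2 + s*(-1*(-1/45)) = 2 + s*(1/45) = 2 + s/45)
l(-205/121, -81) + V = (2 + (-205/121)/45) + √1641 = (2 + (-205*1/121)/45) + √1641 = (2 + (1/45)*(-205/121)) + √1641 = (2 - 41/1089) + √1641 = 2137/1089 + √1641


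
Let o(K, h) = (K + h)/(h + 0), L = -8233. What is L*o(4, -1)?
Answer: 24699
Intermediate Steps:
o(K, h) = (K + h)/h
L*o(4, -1) = -8233*(4 - 1)/(-1) = -(-8233)*3 = -8233*(-3) = 24699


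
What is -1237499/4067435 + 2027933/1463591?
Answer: 6437293262946/5953061259085 ≈ 1.0813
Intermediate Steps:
-1237499/4067435 + 2027933/1463591 = 6437293262946/5953061259085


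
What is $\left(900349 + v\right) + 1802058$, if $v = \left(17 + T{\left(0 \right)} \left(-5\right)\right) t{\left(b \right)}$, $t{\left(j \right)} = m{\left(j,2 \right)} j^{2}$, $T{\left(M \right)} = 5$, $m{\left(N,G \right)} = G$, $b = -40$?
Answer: $2676807$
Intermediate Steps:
$t{\left(j \right)} = 2 j^{2}$
$v = -25600$ ($v = \left(17 + 5 \left(-5\right)\right) 2 \left(-40\right)^{2} = \left(17 - 25\right) 2 \cdot 1600 = \left(-8\right) 3200 = -25600$)
$\left(900349 + v\right) + 1802058 = \left(900349 - 25600\right) + 1802058 = 874749 + 1802058 = 2676807$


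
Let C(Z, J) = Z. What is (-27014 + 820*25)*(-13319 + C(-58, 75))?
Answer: 87137778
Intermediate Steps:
(-27014 + 820*25)*(-13319 + C(-58, 75)) = (-27014 + 820*25)*(-13319 - 58) = (-27014 + 20500)*(-13377) = -6514*(-13377) = 87137778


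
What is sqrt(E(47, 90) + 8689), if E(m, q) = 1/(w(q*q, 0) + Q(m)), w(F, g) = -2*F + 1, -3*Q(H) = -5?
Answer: sqrt(1282269642745)/12148 ≈ 93.215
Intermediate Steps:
Q(H) = 5/3 (Q(H) = -1/3*(-5) = 5/3)
w(F, g) = 1 - 2*F
E(m, q) = 1/(8/3 - 2*q**2) (E(m, q) = 1/((1 - 2*q*q) + 5/3) = 1/((1 - 2*q**2) + 5/3) = 1/(8/3 - 2*q**2))
sqrt(E(47, 90) + 8689) = sqrt(-3/(-8 + 6*90**2) + 8689) = sqrt(-3/(-8 + 6*8100) + 8689) = sqrt(-3/(-8 + 48600) + 8689) = sqrt(-3/48592 + 8689) = sqrt(422215885/48592) = sqrt(1282269642745)/12148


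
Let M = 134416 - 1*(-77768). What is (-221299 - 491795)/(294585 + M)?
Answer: -237698/168923 ≈ -1.4071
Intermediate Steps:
M = 212184 (M = 134416 + 77768 = 212184)
(-221299 - 491795)/(294585 + M) = (-221299 - 491795)/(294585 + 212184) = -713094/506769 = -713094*1/506769 = -237698/168923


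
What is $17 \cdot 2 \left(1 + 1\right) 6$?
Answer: $408$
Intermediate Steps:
$17 \cdot 2 \left(1 + 1\right) 6 = 17 \cdot 2 \cdot 2 \cdot 6 = 17 \cdot 4 \cdot 6 = 68 \cdot 6 = 408$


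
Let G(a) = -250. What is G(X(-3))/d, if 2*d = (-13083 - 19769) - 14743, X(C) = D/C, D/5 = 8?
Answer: 100/9519 ≈ 0.010505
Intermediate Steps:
D = 40 (D = 5*8 = 40)
X(C) = 40/C
d = -47595/2 (d = ((-13083 - 19769) - 14743)/2 = (-32852 - 14743)/2 = (½)*(-47595) = -47595/2 ≈ -23798.)
G(X(-3))/d = -250/(-47595/2) = -250*(-2/47595) = 100/9519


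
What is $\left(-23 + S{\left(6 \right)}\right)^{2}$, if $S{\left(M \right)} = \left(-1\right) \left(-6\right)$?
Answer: $289$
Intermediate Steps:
$S{\left(M \right)} = 6$
$\left(-23 + S{\left(6 \right)}\right)^{2} = \left(-23 + 6\right)^{2} = \left(-17\right)^{2} = 289$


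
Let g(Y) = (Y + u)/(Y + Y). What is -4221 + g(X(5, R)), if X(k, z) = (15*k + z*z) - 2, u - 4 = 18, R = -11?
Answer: -409383/97 ≈ -4220.4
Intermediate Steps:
u = 22 (u = 4 + 18 = 22)
X(k, z) = -2 + z² + 15*k (X(k, z) = (15*k + z²) - 2 = (z² + 15*k) - 2 = -2 + z² + 15*k)
g(Y) = (22 + Y)/(2*Y) (g(Y) = (Y + 22)/(Y + Y) = (22 + Y)/((2*Y)) = (22 + Y)*(1/(2*Y)) = (22 + Y)/(2*Y))
-4221 + g(X(5, R)) = -4221 + (22 + (-2 + (-11)² + 15*5))/(2*(-2 + (-11)² + 15*5)) = -4221 + (22 + (-2 + 121 + 75))/(2*(-2 + 121 + 75)) = -4221 + (½)*(22 + 194)/194 = -4221 + (½)*(1/194)*216 = -4221 + 54/97 = -409383/97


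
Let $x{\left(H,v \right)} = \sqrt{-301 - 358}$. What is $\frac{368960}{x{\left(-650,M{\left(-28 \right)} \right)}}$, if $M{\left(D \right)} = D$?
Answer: $- \frac{368960 i \sqrt{659}}{659} \approx - 14373.0 i$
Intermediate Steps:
$x{\left(H,v \right)} = i \sqrt{659}$ ($x{\left(H,v \right)} = \sqrt{-659} = i \sqrt{659}$)
$\frac{368960}{x{\left(-650,M{\left(-28 \right)} \right)}} = \frac{368960}{i \sqrt{659}} = 368960 \left(- \frac{i \sqrt{659}}{659}\right) = - \frac{368960 i \sqrt{659}}{659}$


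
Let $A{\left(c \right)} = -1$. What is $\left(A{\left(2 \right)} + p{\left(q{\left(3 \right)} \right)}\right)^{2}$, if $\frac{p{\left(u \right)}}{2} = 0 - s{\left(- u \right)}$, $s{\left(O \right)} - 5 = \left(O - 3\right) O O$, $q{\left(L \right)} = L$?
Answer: $9409$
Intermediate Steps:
$s{\left(O \right)} = 5 + O^{2} \left(-3 + O\right)$ ($s{\left(O \right)} = 5 + \left(O - 3\right) O O = 5 + \left(-3 + O\right) O^{2} = 5 + O^{2} \left(-3 + O\right)$)
$p{\left(u \right)} = -10 + 2 u^{3} + 6 u^{2}$ ($p{\left(u \right)} = 2 \left(0 - \left(5 + \left(- u\right)^{3} - 3 \left(- u\right)^{2}\right)\right) = 2 \left(0 - \left(5 - u^{3} - 3 u^{2}\right)\right) = 2 \left(0 + \left(-5 + u^{3} + 3 u^{2}\right)\right) = 2 \left(-5 + u^{3} + 3 u^{2}\right) = -10 + 2 u^{3} + 6 u^{2}$)
$\left(A{\left(2 \right)} + p{\left(q{\left(3 \right)} \right)}\right)^{2} = \left(-1 + \left(-10 + 2 \cdot 3^{3} + 6 \cdot 3^{2}\right)\right)^{2} = \left(-1 + \left(-10 + 2 \cdot 27 + 6 \cdot 9\right)\right)^{2} = \left(-1 + \left(-10 + 54 + 54\right)\right)^{2} = \left(-1 + 98\right)^{2} = 97^{2} = 9409$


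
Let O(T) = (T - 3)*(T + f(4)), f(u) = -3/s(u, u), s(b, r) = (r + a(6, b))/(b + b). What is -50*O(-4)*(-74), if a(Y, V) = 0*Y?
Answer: 259000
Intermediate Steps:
a(Y, V) = 0
s(b, r) = r/(2*b) (s(b, r) = (r + 0)/(b + b) = r/((2*b)) = r*(1/(2*b)) = r/(2*b))
f(u) = -6 (f(u) = -3/(u/(2*u)) = -3/½ = -3*2 = -6)
O(T) = (-6 + T)*(-3 + T) (O(T) = (T - 3)*(T - 6) = (-3 + T)*(-6 + T) = (-6 + T)*(-3 + T))
-50*O(-4)*(-74) = -50*(18 + (-4)² - 9*(-4))*(-74) = -50*(18 + 16 + 36)*(-74) = -50*70*(-74) = -3500*(-74) = 259000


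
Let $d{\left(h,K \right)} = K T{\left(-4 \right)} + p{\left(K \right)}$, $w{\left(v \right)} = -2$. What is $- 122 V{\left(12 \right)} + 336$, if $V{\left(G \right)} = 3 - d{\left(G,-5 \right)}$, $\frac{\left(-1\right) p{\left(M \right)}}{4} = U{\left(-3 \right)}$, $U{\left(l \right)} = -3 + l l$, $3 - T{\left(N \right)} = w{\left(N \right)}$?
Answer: $-6008$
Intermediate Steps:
$T{\left(N \right)} = 5$ ($T{\left(N \right)} = 3 - -2 = 3 + 2 = 5$)
$U{\left(l \right)} = -3 + l^{2}$
$p{\left(M \right)} = -24$ ($p{\left(M \right)} = - 4 \left(-3 + \left(-3\right)^{2}\right) = - 4 \left(-3 + 9\right) = \left(-4\right) 6 = -24$)
$d{\left(h,K \right)} = -24 + 5 K$ ($d{\left(h,K \right)} = K 5 - 24 = 5 K - 24 = -24 + 5 K$)
$V{\left(G \right)} = 52$ ($V{\left(G \right)} = 3 - \left(-24 + 5 \left(-5\right)\right) = 3 - \left(-24 - 25\right) = 3 - -49 = 3 + 49 = 52$)
$- 122 V{\left(12 \right)} + 336 = \left(-122\right) 52 + 336 = -6344 + 336 = -6008$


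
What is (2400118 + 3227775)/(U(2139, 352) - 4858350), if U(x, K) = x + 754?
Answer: -5627893/4855457 ≈ -1.1591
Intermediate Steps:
U(x, K) = 754 + x
(2400118 + 3227775)/(U(2139, 352) - 4858350) = (2400118 + 3227775)/((754 + 2139) - 4858350) = 5627893/(2893 - 4858350) = 5627893/(-4855457) = 5627893*(-1/4855457) = -5627893/4855457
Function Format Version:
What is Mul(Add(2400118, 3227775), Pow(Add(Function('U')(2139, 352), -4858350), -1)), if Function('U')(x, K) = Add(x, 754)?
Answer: Rational(-5627893, 4855457) ≈ -1.1591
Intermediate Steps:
Function('U')(x, K) = Add(754, x)
Mul(Add(2400118, 3227775), Pow(Add(Function('U')(2139, 352), -4858350), -1)) = Mul(Add(2400118, 3227775), Pow(Add(Add(754, 2139), -4858350), -1)) = Mul(5627893, Pow(Add(2893, -4858350), -1)) = Mul(5627893, Pow(-4855457, -1)) = Mul(5627893, Rational(-1, 4855457)) = Rational(-5627893, 4855457)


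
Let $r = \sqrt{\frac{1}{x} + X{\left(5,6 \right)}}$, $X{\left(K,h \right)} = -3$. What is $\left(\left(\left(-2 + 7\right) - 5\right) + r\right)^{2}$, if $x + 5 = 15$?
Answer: $- \frac{29}{10} \approx -2.9$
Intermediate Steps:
$x = 10$ ($x = -5 + 15 = 10$)
$r = \frac{i \sqrt{290}}{10}$ ($r = \sqrt{\frac{1}{10} - 3} = \sqrt{- \frac{29}{10}} = \frac{i \sqrt{290}}{10} \approx 1.7029 i$)
$\left(\left(\left(-2 + 7\right) - 5\right) + r\right)^{2} = \left(\left(\left(-2 + 7\right) - 5\right) + \frac{i \sqrt{290}}{10}\right)^{2} = \left(\left(5 - 5\right) + \frac{i \sqrt{290}}{10}\right)^{2} = \left(0 + \frac{i \sqrt{290}}{10}\right)^{2} = \left(\frac{i \sqrt{290}}{10}\right)^{2} = - \frac{29}{10}$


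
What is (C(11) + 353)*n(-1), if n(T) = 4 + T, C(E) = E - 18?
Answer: 1038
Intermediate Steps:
C(E) = -18 + E
(C(11) + 353)*n(-1) = ((-18 + 11) + 353)*(4 - 1) = (-7 + 353)*3 = 346*3 = 1038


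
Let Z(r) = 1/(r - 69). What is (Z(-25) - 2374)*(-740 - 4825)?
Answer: 1241868705/94 ≈ 1.3211e+7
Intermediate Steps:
Z(r) = 1/(-69 + r)
(Z(-25) - 2374)*(-740 - 4825) = (1/(-69 - 25) - 2374)*(-740 - 4825) = (1/(-94) - 2374)*(-5565) = (-1/94 - 2374)*(-5565) = -223157/94*(-5565) = 1241868705/94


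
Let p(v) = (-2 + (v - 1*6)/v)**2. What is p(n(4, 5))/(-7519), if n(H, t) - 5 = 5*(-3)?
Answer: -4/187975 ≈ -2.1279e-5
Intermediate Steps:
n(H, t) = -10 (n(H, t) = 5 + 5*(-3) = 5 - 15 = -10)
p(v) = (-2 + (-6 + v)/v)**2 (p(v) = (-2 + (v - 6)/v)**2 = (-2 + (-6 + v)/v)**2)
p(n(4, 5))/(-7519) = ((6 - 10)**2/(-10)**2)/(-7519) = ((1/100)*(-4)**2)*(-1/7519) = ((1/100)*16)*(-1/7519) = (4/25)*(-1/7519) = -4/187975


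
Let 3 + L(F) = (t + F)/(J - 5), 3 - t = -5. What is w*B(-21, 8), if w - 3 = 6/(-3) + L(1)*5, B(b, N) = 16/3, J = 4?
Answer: -944/3 ≈ -314.67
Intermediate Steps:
t = 8 (t = 3 - 1*(-5) = 3 + 5 = 8)
B(b, N) = 16/3 (B(b, N) = 16*(⅓) = 16/3)
L(F) = -11 - F (L(F) = -3 + (8 + F)/(4 - 5) = -3 + (8 + F)/(-1) = -3 + (8 + F)*(-1) = -3 + (-8 - F) = -11 - F)
w = -59 (w = 3 + (6/(-3) + (-11 - 1*1)*5) = 3 + (6*(-⅓) + (-11 - 1)*5) = 3 + (-2 - 12*5) = 3 + (-2 - 60) = 3 - 62 = -59)
w*B(-21, 8) = -59*16/3 = -944/3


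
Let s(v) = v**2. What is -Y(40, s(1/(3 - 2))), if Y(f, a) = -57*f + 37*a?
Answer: 2243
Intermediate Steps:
-Y(40, s(1/(3 - 2))) = -(-57*40 + 37*(1/(3 - 2))**2) = -(-2280 + 37*(1/1)**2) = -(-2280 + 37*1**2) = -(-2280 + 37*1) = -(-2280 + 37) = -1*(-2243) = 2243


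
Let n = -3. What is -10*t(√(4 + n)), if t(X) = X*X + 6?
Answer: -70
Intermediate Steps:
t(X) = 6 + X² (t(X) = X² + 6 = 6 + X²)
-10*t(√(4 + n)) = -10*(6 + (√(4 - 3))²) = -10*(6 + (√1)²) = -10*(6 + 1²) = -10*(6 + 1) = -10*7 = -70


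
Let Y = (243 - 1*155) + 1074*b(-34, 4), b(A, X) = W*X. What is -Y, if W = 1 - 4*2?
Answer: 29984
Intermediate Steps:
W = -7 (W = 1 - 8 = -7)
b(A, X) = -7*X
Y = -29984 (Y = (243 - 1*155) + 1074*(-7*4) = (243 - 155) + 1074*(-28) = 88 - 30072 = -29984)
-Y = -1*(-29984) = 29984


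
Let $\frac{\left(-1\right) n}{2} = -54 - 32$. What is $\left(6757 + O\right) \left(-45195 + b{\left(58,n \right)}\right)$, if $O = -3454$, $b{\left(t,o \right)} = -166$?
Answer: $-149827383$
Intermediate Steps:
$n = 172$ ($n = - 2 \left(-54 - 32\right) = \left(-2\right) \left(-86\right) = 172$)
$\left(6757 + O\right) \left(-45195 + b{\left(58,n \right)}\right) = \left(6757 - 3454\right) \left(-45195 - 166\right) = 3303 \left(-45361\right) = -149827383$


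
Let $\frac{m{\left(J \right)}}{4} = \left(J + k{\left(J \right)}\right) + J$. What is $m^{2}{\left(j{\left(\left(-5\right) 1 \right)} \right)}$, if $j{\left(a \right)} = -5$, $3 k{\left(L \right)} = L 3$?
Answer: $3600$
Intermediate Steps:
$k{\left(L \right)} = L$ ($k{\left(L \right)} = \frac{L 3}{3} = \frac{3 L}{3} = L$)
$m{\left(J \right)} = 12 J$ ($m{\left(J \right)} = 4 \left(\left(J + J\right) + J\right) = 4 \left(2 J + J\right) = 4 \cdot 3 J = 12 J$)
$m^{2}{\left(j{\left(\left(-5\right) 1 \right)} \right)} = \left(12 \left(-5\right)\right)^{2} = \left(-60\right)^{2} = 3600$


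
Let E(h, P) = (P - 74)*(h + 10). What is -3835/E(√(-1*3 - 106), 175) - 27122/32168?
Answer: (-1369661*√109 + 75378750*I)/(1624484*(√109 - 10*I)) ≈ -2.6599 + 1.8968*I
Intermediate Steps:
E(h, P) = (-74 + P)*(10 + h)
-3835/E(√(-1*3 - 106), 175) - 27122/32168 = -3835/(-740 - 74*√(-1*3 - 106) + 10*175 + 175*√(-1*3 - 106)) - 27122/32168 = -3835/(-740 - 74*√(-3 - 106) + 1750 + 175*√(-3 - 106)) - 27122*1/32168 = -3835/(-740 - 74*I*√109 + 1750 + 175*√(-109)) - 13561/16084 = -3835/(-740 - 74*I*√109 + 1750 + 175*(I*√109)) - 13561/16084 = -3835/(-740 - 74*I*√109 + 1750 + 175*I*√109) - 13561/16084 = -3835/(1010 + 101*I*√109) - 13561/16084 = -13561/16084 - 3835/(1010 + 101*I*√109)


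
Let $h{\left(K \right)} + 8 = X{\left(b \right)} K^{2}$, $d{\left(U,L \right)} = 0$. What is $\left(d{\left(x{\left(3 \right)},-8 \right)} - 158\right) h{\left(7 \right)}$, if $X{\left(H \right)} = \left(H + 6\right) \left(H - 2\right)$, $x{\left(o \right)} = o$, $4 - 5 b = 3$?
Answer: $\frac{2191618}{25} \approx 87665.0$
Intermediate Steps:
$b = \frac{1}{5}$ ($b = \frac{4}{5} - \frac{3}{5} = \frac{1}{5} \approx 0.2$)
$X{\left(H \right)} = \left(-2 + H\right) \left(6 + H\right)$ ($X{\left(H \right)} = \left(6 + H\right) \left(-2 + H\right) = \left(-2 + H\right) \left(6 + H\right)$)
$h{\left(K \right)} = -8 - \frac{279 K^{2}}{25}$ ($h{\left(K \right)} = -8 + \left(-12 + \left(\frac{1}{5}\right)^{2} + 4 \cdot \frac{1}{5}\right) K^{2} = -8 + \left(-12 + \frac{1}{25} + \frac{4}{5}\right) K^{2} = -8 - \frac{279 K^{2}}{25}$)
$\left(d{\left(x{\left(3 \right)},-8 \right)} - 158\right) h{\left(7 \right)} = \left(0 - 158\right) \left(-8 - \frac{279 \cdot 7^{2}}{25}\right) = - 158 \left(-8 - \frac{13671}{25}\right) = \left(-158\right) \left(- \frac{13871}{25}\right) = \frac{2191618}{25}$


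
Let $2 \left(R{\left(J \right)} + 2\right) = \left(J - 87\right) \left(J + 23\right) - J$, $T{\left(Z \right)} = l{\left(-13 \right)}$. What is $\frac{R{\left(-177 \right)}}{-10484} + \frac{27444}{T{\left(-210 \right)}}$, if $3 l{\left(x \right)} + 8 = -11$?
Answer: $- \frac{1727113127}{398392} \approx -4335.2$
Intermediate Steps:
$l{\left(x \right)} = - \frac{19}{3}$ ($l{\left(x \right)} = - \frac{8}{3} + \frac{1}{3} \left(-11\right) = - \frac{8}{3} - \frac{11}{3} = - \frac{19}{3}$)
$T{\left(Z \right)} = - \frac{19}{3}$
$R{\left(J \right)} = -2 - \frac{J}{2} + \frac{\left(-87 + J\right) \left(23 + J\right)}{2}$ ($R{\left(J \right)} = -2 + \frac{\left(J - 87\right) \left(J + 23\right) - J}{2} = -2 + \frac{\left(-87 + J\right) \left(23 + J\right) - J}{2} = -2 + \frac{- J + \left(-87 + J\right) \left(23 + J\right)}{2} = -2 - \left(\frac{J}{2} - \frac{\left(-87 + J\right) \left(23 + J\right)}{2}\right) = -2 - \frac{J}{2} + \frac{\left(-87 + J\right) \left(23 + J\right)}{2}$)
$\frac{R{\left(-177 \right)}}{-10484} + \frac{27444}{T{\left(-210 \right)}} = \frac{- \frac{2005}{2} + \frac{\left(-177\right)^{2}}{2} - - \frac{11505}{2}}{-10484} + \frac{27444}{- \frac{19}{3}} = \left(- \frac{2005}{2} + \frac{1}{2} \cdot 31329 + \frac{11505}{2}\right) \left(- \frac{1}{10484}\right) + 27444 \left(- \frac{3}{19}\right) = \left(- \frac{2005}{2} + \frac{31329}{2} + \frac{11505}{2}\right) \left(- \frac{1}{10484}\right) - \frac{82332}{19} = \frac{40829}{2} \left(- \frac{1}{10484}\right) - \frac{82332}{19} = - \frac{40829}{20968} - \frac{82332}{19} = - \frac{1727113127}{398392}$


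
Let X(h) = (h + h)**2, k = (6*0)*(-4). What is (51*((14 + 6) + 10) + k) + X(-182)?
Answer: 134026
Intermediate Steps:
k = 0 (k = 0*(-4) = 0)
X(h) = 4*h**2 (X(h) = (2*h)**2 = 4*h**2)
(51*((14 + 6) + 10) + k) + X(-182) = (51*((14 + 6) + 10) + 0) + 4*(-182)**2 = (51*(20 + 10) + 0) + 4*33124 = (51*30 + 0) + 132496 = (1530 + 0) + 132496 = 1530 + 132496 = 134026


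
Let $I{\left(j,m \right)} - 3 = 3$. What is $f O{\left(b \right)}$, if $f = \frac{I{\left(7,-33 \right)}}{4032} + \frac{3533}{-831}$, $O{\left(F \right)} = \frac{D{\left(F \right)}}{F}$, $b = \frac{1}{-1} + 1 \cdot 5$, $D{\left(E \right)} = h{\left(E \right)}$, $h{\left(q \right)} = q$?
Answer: $- \frac{263705}{62048} \approx -4.25$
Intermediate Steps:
$I{\left(j,m \right)} = 6$ ($I{\left(j,m \right)} = 3 + 3 = 6$)
$D{\left(E \right)} = E$
$b = 4$ ($b = -1 + 5 = 4$)
$O{\left(F \right)} = 1$ ($O{\left(F \right)} = \frac{F}{F} = 1$)
$f = - \frac{263705}{62048}$ ($f = \frac{6}{4032} + \frac{3533}{-831} = 6 \cdot \frac{1}{4032} + 3533 \left(- \frac{1}{831}\right) = \frac{1}{672} - \frac{3533}{831} = - \frac{263705}{62048} \approx -4.25$)
$f O{\left(b \right)} = \left(- \frac{263705}{62048}\right) 1 = - \frac{263705}{62048}$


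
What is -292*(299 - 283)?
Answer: -4672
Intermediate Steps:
-292*(299 - 283) = -292*16 = -4672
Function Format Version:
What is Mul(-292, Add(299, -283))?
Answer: -4672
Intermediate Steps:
Mul(-292, Add(299, -283)) = Mul(-292, 16) = -4672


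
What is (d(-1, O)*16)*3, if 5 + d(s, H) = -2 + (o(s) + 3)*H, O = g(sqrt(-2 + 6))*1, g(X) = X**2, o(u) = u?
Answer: 48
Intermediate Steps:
O = 4 (O = (sqrt(-2 + 6))**2*1 = (sqrt(4))**2*1 = 2**2*1 = 4*1 = 4)
d(s, H) = -7 + H*(3 + s) (d(s, H) = -5 + (-2 + (s + 3)*H) = -5 + (-2 + (3 + s)*H) = -5 + (-2 + H*(3 + s)) = -7 + H*(3 + s))
(d(-1, O)*16)*3 = ((-7 + 3*4 + 4*(-1))*16)*3 = ((-7 + 12 - 4)*16)*3 = (1*16)*3 = 16*3 = 48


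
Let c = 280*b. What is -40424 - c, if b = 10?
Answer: -43224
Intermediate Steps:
c = 2800 (c = 280*10 = 2800)
-40424 - c = -40424 - 1*2800 = -40424 - 2800 = -43224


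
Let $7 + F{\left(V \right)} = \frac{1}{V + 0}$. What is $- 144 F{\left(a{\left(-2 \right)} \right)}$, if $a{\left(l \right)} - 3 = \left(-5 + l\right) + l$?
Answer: $1032$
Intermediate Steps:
$a{\left(l \right)} = -2 + 2 l$ ($a{\left(l \right)} = 3 + \left(\left(-5 + l\right) + l\right) = 3 + \left(-5 + 2 l\right) = -2 + 2 l$)
$F{\left(V \right)} = -7 + \frac{1}{V}$ ($F{\left(V \right)} = -7 + \frac{1}{V + 0} = -7 + \frac{1}{V}$)
$- 144 F{\left(a{\left(-2 \right)} \right)} = - 144 \left(-7 + \frac{1}{-2 + 2 \left(-2\right)}\right) = - 144 \left(-7 + \frac{1}{-2 - 4}\right) = - 144 \left(-7 + \frac{1}{-6}\right) = - 144 \left(-7 - \frac{1}{6}\right) = \left(-144\right) \left(- \frac{43}{6}\right) = 1032$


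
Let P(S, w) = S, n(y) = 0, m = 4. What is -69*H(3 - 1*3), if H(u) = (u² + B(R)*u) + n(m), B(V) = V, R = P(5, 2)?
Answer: 0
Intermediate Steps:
R = 5
H(u) = u² + 5*u (H(u) = (u² + 5*u) + 0 = u² + 5*u)
-69*H(3 - 1*3) = -69*(3 - 1*3)*(5 + (3 - 1*3)) = -69*(3 - 3)*(5 + (3 - 3)) = -0*(5 + 0) = -0*5 = -69*0 = 0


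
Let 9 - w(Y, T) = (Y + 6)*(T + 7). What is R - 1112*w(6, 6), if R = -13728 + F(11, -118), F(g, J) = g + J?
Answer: 149629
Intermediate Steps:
w(Y, T) = 9 - (6 + Y)*(7 + T) (w(Y, T) = 9 - (Y + 6)*(T + 7) = 9 - (6 + Y)*(7 + T))
F(g, J) = J + g
R = -13835 (R = -13728 + (-118 + 11) = -13728 - 107 = -13835)
R - 1112*w(6, 6) = -13835 - 1112*(-33 - 7*6 - 6*6 - 1*6*6) = -13835 - 1112*(-33 - 42 - 36 - 36) = -13835 - 1112*(-147) = -13835 - 1*(-163464) = -13835 + 163464 = 149629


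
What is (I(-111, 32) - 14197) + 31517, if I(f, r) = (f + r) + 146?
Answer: 17387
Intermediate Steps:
I(f, r) = 146 + f + r
(I(-111, 32) - 14197) + 31517 = ((146 - 111 + 32) - 14197) + 31517 = (67 - 14197) + 31517 = -14130 + 31517 = 17387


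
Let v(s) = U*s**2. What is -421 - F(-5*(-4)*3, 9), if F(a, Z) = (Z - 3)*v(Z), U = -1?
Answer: 65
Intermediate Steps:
v(s) = -s**2
F(a, Z) = -Z**2*(-3 + Z) (F(a, Z) = (Z - 3)*(-Z**2) = (-3 + Z)*(-Z**2) = -Z**2*(-3 + Z))
-421 - F(-5*(-4)*3, 9) = -421 - 9**2*(3 - 1*9) = -421 - 81*(3 - 9) = -421 - 81*(-6) = -421 - 1*(-486) = -421 + 486 = 65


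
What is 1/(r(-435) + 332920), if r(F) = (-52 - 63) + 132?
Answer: 1/332937 ≈ 3.0036e-6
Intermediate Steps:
r(F) = 17 (r(F) = -115 + 132 = 17)
1/(r(-435) + 332920) = 1/(17 + 332920) = 1/332937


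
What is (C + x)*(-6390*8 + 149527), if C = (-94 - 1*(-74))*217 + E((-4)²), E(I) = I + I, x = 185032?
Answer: 17784506668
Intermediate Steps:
E(I) = 2*I
C = -4308 (C = (-94 - 1*(-74))*217 + 2*(-4)² = (-94 + 74)*217 + 2*16 = -20*217 + 32 = -4340 + 32 = -4308)
(C + x)*(-6390*8 + 149527) = (-4308 + 185032)*(-6390*8 + 149527) = 180724*(-51120 + 149527) = 180724*98407 = 17784506668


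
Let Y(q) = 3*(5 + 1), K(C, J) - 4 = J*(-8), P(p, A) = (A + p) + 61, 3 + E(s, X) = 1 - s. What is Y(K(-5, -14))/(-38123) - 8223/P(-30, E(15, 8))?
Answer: -313485681/533722 ≈ -587.36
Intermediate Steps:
E(s, X) = -2 - s (E(s, X) = -3 + (1 - s) = -2 - s)
P(p, A) = 61 + A + p
K(C, J) = 4 - 8*J (K(C, J) = 4 + J*(-8) = 4 - 8*J)
Y(q) = 18 (Y(q) = 3*6 = 18)
Y(K(-5, -14))/(-38123) - 8223/P(-30, E(15, 8)) = 18/(-38123) - 8223/(61 + (-2 - 1*15) - 30) = 18*(-1/38123) - 8223/(61 + (-2 - 15) - 30) = -18/38123 - 8223/(61 - 17 - 30) = -18/38123 - 8223/14 = -313485681/533722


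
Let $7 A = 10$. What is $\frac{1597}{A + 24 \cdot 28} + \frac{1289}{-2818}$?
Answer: $\frac{6356519}{3321013} \approx 1.914$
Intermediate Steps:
$A = \frac{10}{7}$ ($A = \frac{1}{7} \cdot 10 = \frac{10}{7} \approx 1.4286$)
$\frac{1597}{A + 24 \cdot 28} + \frac{1289}{-2818} = \frac{1597}{\frac{10}{7} + 24 \cdot 28} + \frac{1289}{-2818} = \frac{1597}{\frac{10}{7} + 672} + 1289 \left(- \frac{1}{2818}\right) = \frac{1597}{\frac{4714}{7}} - \frac{1289}{2818} = 1597 \cdot \frac{7}{4714} - \frac{1289}{2818} = \frac{11179}{4714} - \frac{1289}{2818} = \frac{6356519}{3321013}$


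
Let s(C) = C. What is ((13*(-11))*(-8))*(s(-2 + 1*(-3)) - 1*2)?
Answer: -8008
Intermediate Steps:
((13*(-11))*(-8))*(s(-2 + 1*(-3)) - 1*2) = ((13*(-11))*(-8))*((-2 + 1*(-3)) - 1*2) = (-143*(-8))*((-2 - 3) - 2) = 1144*(-5 - 2) = 1144*(-7) = -8008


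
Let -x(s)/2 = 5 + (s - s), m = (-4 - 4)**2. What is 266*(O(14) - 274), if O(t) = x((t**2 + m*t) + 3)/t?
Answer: -73074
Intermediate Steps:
m = 64 (m = (-8)**2 = 64)
x(s) = -10 (x(s) = -2*(5 + (s - s)) = -2*(5 + 0) = -2*5 = -10)
O(t) = -10/t
266*(O(14) - 274) = 266*(-10/14 - 274) = 266*(-10*1/14 - 274) = 266*(-5/7 - 274) = 266*(-1923/7) = -73074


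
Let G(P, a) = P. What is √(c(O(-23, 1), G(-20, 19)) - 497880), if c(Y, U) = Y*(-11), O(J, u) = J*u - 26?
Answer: I*√497341 ≈ 705.22*I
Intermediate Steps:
O(J, u) = -26 + J*u
c(Y, U) = -11*Y
√(c(O(-23, 1), G(-20, 19)) - 497880) = √(-11*(-26 - 23*1) - 497880) = √(-11*(-26 - 23) - 497880) = √(-11*(-49) - 497880) = √(539 - 497880) = √(-497341) = I*√497341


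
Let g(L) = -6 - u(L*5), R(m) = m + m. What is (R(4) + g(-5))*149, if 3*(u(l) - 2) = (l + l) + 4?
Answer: 6854/3 ≈ 2284.7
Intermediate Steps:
R(m) = 2*m
u(l) = 10/3 + 2*l/3 (u(l) = 2 + ((l + l) + 4)/3 = 2 + (2*l + 4)/3 = 2 + (4 + 2*l)/3 = 2 + (4/3 + 2*l/3) = 10/3 + 2*l/3)
g(L) = -28/3 - 10*L/3 (g(L) = -6 - (10/3 + 2*(L*5)/3) = -6 - (10/3 + 2*(5*L)/3) = -6 - (10/3 + 10*L/3) = -6 + (-10/3 - 10*L/3) = -28/3 - 10*L/3)
(R(4) + g(-5))*149 = (2*4 + (-28/3 - 10/3*(-5)))*149 = (8 + (-28/3 + 50/3))*149 = (8 + 22/3)*149 = (46/3)*149 = 6854/3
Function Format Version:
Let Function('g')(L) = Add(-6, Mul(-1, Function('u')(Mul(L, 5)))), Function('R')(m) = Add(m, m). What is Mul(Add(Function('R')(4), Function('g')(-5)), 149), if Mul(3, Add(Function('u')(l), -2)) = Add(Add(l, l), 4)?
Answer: Rational(6854, 3) ≈ 2284.7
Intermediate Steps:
Function('R')(m) = Mul(2, m)
Function('u')(l) = Add(Rational(10, 3), Mul(Rational(2, 3), l)) (Function('u')(l) = Add(2, Mul(Rational(1, 3), Add(Add(l, l), 4))) = Add(2, Mul(Rational(1, 3), Add(Mul(2, l), 4))) = Add(2, Mul(Rational(1, 3), Add(4, Mul(2, l)))) = Add(2, Add(Rational(4, 3), Mul(Rational(2, 3), l))) = Add(Rational(10, 3), Mul(Rational(2, 3), l)))
Function('g')(L) = Add(Rational(-28, 3), Mul(Rational(-10, 3), L)) (Function('g')(L) = Add(-6, Mul(-1, Add(Rational(10, 3), Mul(Rational(2, 3), Mul(L, 5))))) = Add(-6, Mul(-1, Add(Rational(10, 3), Mul(Rational(2, 3), Mul(5, L))))) = Add(-6, Mul(-1, Add(Rational(10, 3), Mul(Rational(10, 3), L)))) = Add(-6, Add(Rational(-10, 3), Mul(Rational(-10, 3), L))) = Add(Rational(-28, 3), Mul(Rational(-10, 3), L)))
Mul(Add(Function('R')(4), Function('g')(-5)), 149) = Mul(Add(Mul(2, 4), Add(Rational(-28, 3), Mul(Rational(-10, 3), -5))), 149) = Mul(Add(8, Add(Rational(-28, 3), Rational(50, 3))), 149) = Mul(Add(8, Rational(22, 3)), 149) = Mul(Rational(46, 3), 149) = Rational(6854, 3)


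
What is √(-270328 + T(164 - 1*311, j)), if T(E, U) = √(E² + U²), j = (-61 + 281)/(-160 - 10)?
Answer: √(-78124792 + 17*√6245485)/17 ≈ 519.79*I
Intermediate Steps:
j = -22/17 (j = 220/(-170) = 220*(-1/170) = -22/17 ≈ -1.2941)
√(-270328 + T(164 - 1*311, j)) = √(-270328 + √((164 - 1*311)² + (-22/17)²)) = √(-270328 + √((164 - 311)² + 484/289)) = √(-270328 + √((-147)² + 484/289)) = √(-270328 + √(21609 + 484/289)) = √(-270328 + √(6245485/289)) = √(-270328 + √6245485/17)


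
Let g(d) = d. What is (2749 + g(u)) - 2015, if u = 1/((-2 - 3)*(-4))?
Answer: 14681/20 ≈ 734.05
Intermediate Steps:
u = 1/20 (u = 1/(-5*(-4)) = 1/20 ≈ 0.050000)
(2749 + g(u)) - 2015 = (2749 + 1/20) - 2015 = 54981/20 - 2015 = 14681/20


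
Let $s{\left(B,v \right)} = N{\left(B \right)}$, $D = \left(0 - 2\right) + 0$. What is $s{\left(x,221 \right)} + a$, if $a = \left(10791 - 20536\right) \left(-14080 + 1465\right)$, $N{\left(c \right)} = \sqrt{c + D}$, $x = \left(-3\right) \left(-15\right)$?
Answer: $122933175 + \sqrt{43} \approx 1.2293 \cdot 10^{8}$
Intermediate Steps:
$D = -2$ ($D = -2 + 0 = -2$)
$x = 45$
$N{\left(c \right)} = \sqrt{-2 + c}$ ($N{\left(c \right)} = \sqrt{c - 2} = \sqrt{-2 + c}$)
$s{\left(B,v \right)} = \sqrt{-2 + B}$
$a = 122933175$ ($a = \left(-9745\right) \left(-12615\right) = 122933175$)
$s{\left(x,221 \right)} + a = \sqrt{-2 + 45} + 122933175 = \sqrt{43} + 122933175 = 122933175 + \sqrt{43}$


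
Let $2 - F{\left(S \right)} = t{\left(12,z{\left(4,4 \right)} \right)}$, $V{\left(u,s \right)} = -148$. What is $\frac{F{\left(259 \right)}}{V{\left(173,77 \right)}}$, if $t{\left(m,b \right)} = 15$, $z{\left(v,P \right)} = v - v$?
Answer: $\frac{13}{148} \approx 0.087838$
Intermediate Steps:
$z{\left(v,P \right)} = 0$
$F{\left(S \right)} = -13$ ($F{\left(S \right)} = 2 - 15 = -13$)
$\frac{F{\left(259 \right)}}{V{\left(173,77 \right)}} = - \frac{13}{-148} = \left(-13\right) \left(- \frac{1}{148}\right) = \frac{13}{148}$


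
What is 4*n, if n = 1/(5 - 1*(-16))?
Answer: 4/21 ≈ 0.19048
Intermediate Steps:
n = 1/21 (n = 1/(5 + 16) = 1/21 ≈ 0.047619)
4*n = 4*(1/21) = 4/21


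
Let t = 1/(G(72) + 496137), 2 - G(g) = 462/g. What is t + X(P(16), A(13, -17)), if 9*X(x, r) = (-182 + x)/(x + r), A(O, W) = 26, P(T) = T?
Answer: -70592255/160746957 ≈ -0.43915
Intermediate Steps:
G(g) = 2 - 462/g
X(x, r) = (-182 + x)/(9*(r + x)) (X(x, r) = ((-182 + x)/(x + r))/9 = ((-182 + x)/(r + x))/9 = (-182 + x)/(9*(r + x)))
t = 12/5953591 (t = 1/((2 - 462/72) + 496137) = 1/((2 - 462*1/72) + 496137) = 1/((2 - 77/12) + 496137) = 1/(-53/12 + 496137) = 1/(5953591/12) = 12/5953591 ≈ 2.0156e-6)
t + X(P(16), A(13, -17)) = 12/5953591 + (-182 + 16)/(9*(26 + 16)) = 12/5953591 + (1/9)*(-166)/42 = 12/5953591 + (1/9)*(1/42)*(-166) = 12/5953591 - 83/189 = -70592255/160746957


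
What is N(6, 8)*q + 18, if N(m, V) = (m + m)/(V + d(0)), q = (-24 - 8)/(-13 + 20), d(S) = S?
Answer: 78/7 ≈ 11.143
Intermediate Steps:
q = -32/7 ≈ -4.5714
N(m, V) = 2*m/V (N(m, V) = (m + m)/(V + 0) = (2*m)/V = 2*m/V)
N(6, 8)*q + 18 = (2*6/8)*(-32/7) + 18 = (2*6*(⅛))*(-32/7) + 18 = (3/2)*(-32/7) + 18 = -48/7 + 18 = 78/7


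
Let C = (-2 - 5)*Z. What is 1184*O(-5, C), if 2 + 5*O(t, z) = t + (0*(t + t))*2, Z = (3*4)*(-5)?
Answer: -8288/5 ≈ -1657.6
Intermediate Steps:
Z = -60 (Z = 12*(-5) = -60)
C = 420 (C = (-2 - 5)*(-60) = -7*(-60) = 420)
O(t, z) = -2/5 + t/5 (O(t, z) = -2/5 + (t + (0*(t + t))*2)/5 = -2/5 + (t + (0*(2*t))*2)/5 = -2/5 + (t + 0*2)/5 = -2/5 + (t + 0)/5 = -2/5 + t/5)
1184*O(-5, C) = 1184*(-2/5 + (1/5)*(-5)) = 1184*(-2/5 - 1) = 1184*(-7/5) = -8288/5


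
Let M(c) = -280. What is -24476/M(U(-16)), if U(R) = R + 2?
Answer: 6119/70 ≈ 87.414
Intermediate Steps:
U(R) = 2 + R
-24476/M(U(-16)) = -24476/(-280) = -24476*(-1/280) = 6119/70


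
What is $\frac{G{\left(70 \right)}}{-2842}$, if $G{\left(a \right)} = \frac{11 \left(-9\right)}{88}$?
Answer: $\frac{9}{22736} \approx 0.00039585$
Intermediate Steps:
$G{\left(a \right)} = - \frac{9}{8}$ ($G{\left(a \right)} = \left(-99\right) \frac{1}{88} = - \frac{9}{8}$)
$\frac{G{\left(70 \right)}}{-2842} = - \frac{9}{8 \left(-2842\right)} = \left(- \frac{9}{8}\right) \left(- \frac{1}{2842}\right) = \frac{9}{22736}$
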